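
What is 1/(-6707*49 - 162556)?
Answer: -1/491199 ≈ -2.0358e-6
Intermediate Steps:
1/(-6707*49 - 162556) = 1/(-328643 - 162556) = 1/(-491199) = -1/491199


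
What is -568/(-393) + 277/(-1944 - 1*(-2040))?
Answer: 54463/12576 ≈ 4.3307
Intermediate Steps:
-568/(-393) + 277/(-1944 - 1*(-2040)) = -568*(-1/393) + 277/(-1944 + 2040) = 568/393 + 277/96 = 54463/12576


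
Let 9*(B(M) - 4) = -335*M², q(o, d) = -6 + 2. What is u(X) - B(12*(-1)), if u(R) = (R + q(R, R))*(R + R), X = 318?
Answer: 205060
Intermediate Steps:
q(o, d) = -4
B(M) = 4 - 335*M²/9 (B(M) = 4 + (-335*M²)/9 = 4 - 335*M²/9)
u(R) = 2*R*(-4 + R) (u(R) = (R - 4)*(R + R) = (-4 + R)*(2*R) = 2*R*(-4 + R))
u(X) - B(12*(-1)) = 2*318*(-4 + 318) - (4 - 335*(12*(-1))²/9) = 2*318*314 - (4 - 335/9*(-12)²) = 199704 - (4 - 335/9*144) = 199704 - (4 - 5360) = 199704 - 1*(-5356) = 199704 + 5356 = 205060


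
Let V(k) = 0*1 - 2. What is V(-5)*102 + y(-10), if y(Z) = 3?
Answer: -201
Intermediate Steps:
V(k) = -2 (V(k) = 0 - 2 = -2)
V(-5)*102 + y(-10) = -2*102 + 3 = -204 + 3 = -201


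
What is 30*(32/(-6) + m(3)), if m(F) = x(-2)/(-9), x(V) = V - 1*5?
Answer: -410/3 ≈ -136.67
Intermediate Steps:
x(V) = -5 + V (x(V) = V - 5 = -5 + V)
m(F) = 7/9 (m(F) = (-5 - 2)/(-9) = -7*(-⅑) = 7/9)
30*(32/(-6) + m(3)) = 30*(32/(-6) + 7/9) = 30*(32*(-⅙) + 7/9) = 30*(-16/3 + 7/9) = 30*(-41/9) = -410/3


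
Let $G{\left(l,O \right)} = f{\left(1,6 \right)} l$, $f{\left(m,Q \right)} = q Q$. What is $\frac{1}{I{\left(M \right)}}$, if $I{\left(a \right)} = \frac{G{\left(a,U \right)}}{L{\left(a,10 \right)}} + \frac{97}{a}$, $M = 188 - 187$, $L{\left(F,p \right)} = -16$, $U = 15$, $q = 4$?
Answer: $\frac{2}{191} \approx 0.010471$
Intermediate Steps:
$f{\left(m,Q \right)} = 4 Q$
$G{\left(l,O \right)} = 24 l$ ($G{\left(l,O \right)} = 4 \cdot 6 l = 24 l$)
$M = 1$ ($M = 188 - 187 = 1$)
$I{\left(a \right)} = \frac{97}{a} - \frac{3 a}{2}$ ($I{\left(a \right)} = \frac{24 a}{-16} + \frac{97}{a} = 24 a \left(- \frac{1}{16}\right) + \frac{97}{a} = - \frac{3 a}{2} + \frac{97}{a} = \frac{97}{a} - \frac{3 a}{2}$)
$\frac{1}{I{\left(M \right)}} = \frac{1}{\frac{97}{1} - \frac{3}{2}} = \frac{1}{97 \cdot 1 - \frac{3}{2}} = \frac{1}{97 - \frac{3}{2}} = \frac{1}{\frac{191}{2}} = \frac{2}{191}$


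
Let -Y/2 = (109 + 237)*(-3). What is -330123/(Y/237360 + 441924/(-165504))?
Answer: 7504954659040/60504337 ≈ 1.2404e+5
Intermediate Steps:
Y = 2076 (Y = -2*(109 + 237)*(-3) = -692*(-3) = -2*(-1038) = 2076)
-330123/(Y/237360 + 441924/(-165504)) = -330123/(2076/237360 + 441924/(-165504)) = -330123/(2076*(1/237360) + 441924*(-1/165504)) = -330123/(173/19780 - 36827/13792) = -330123/(-181513011/68201440) = -330123*(-68201440/181513011) = 7504954659040/60504337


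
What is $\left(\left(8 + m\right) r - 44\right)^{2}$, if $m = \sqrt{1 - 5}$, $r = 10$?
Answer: $896 + 1440 i \approx 896.0 + 1440.0 i$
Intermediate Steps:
$m = 2 i$ ($m = \sqrt{-4} = 2 i \approx 2.0 i$)
$\left(\left(8 + m\right) r - 44\right)^{2} = \left(\left(8 + 2 i\right) 10 - 44\right)^{2} = \left(\left(80 + 20 i\right) - 44\right)^{2} = \left(36 + 20 i\right)^{2}$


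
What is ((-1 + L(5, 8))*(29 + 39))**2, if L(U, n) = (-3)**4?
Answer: 29593600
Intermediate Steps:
L(U, n) = 81
((-1 + L(5, 8))*(29 + 39))**2 = ((-1 + 81)*(29 + 39))**2 = (80*68)**2 = 5440**2 = 29593600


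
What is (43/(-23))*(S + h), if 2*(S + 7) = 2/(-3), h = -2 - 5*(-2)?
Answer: -86/69 ≈ -1.2464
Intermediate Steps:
h = 8 (h = -2 + 10 = 8)
S = -22/3 (S = -7 + (2/(-3))/2 = -7 + (2*(-⅓))/2 = -7 + (½)*(-⅔) = -7 - ⅓ = -22/3 ≈ -7.3333)
(43/(-23))*(S + h) = (43/(-23))*(-22/3 + 8) = (43*(-1/23))*(⅔) = -43/23*⅔ = -86/69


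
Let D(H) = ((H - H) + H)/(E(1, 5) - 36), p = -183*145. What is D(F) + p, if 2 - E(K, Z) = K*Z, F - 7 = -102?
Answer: -1034770/39 ≈ -26533.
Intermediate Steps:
F = -95 (F = 7 - 102 = -95)
E(K, Z) = 2 - K*Z
p = -26535
D(H) = -H/39 (D(H) = ((H - H) + H)/((2 - 1*1*5) - 36) = (0 + H)/((2 - 5) - 36) = H/(-3 - 36) = H/(-39) = H*(-1/39) = -H/39)
D(F) + p = -1/39*(-95) - 26535 = 95/39 - 26535 = -1034770/39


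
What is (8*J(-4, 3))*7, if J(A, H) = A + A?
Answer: -448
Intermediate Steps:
J(A, H) = 2*A
(8*J(-4, 3))*7 = (8*(2*(-4)))*7 = (8*(-8))*7 = -64*7 = -448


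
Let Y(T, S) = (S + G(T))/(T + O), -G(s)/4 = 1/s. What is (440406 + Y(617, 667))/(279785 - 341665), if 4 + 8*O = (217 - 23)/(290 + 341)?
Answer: -1776691417177/249636460060 ≈ -7.1171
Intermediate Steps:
G(s) = -4/s
O = -1165/2524 (O = -1/2 + ((217 - 23)/(290 + 341))/8 = -1/2 + (194/631)/8 = -1/2 + (194*(1/631))/8 = -1/2 + (1/8)*(194/631) = -1/2 + 97/2524 = -1165/2524 ≈ -0.46157)
Y(T, S) = (S - 4/T)/(-1165/2524 + T) (Y(T, S) = (S - 4/T)/(T - 1165/2524) = (S - 4/T)/(-1165/2524 + T))
(440406 + Y(617, 667))/(279785 - 341665) = (440406 + 2524*(-4 + 667*617)/(617*(-1165 + 2524*617)))/(279785 - 341665) = (440406 + 2524*(1/617)*(-4 + 411539)/(-1165 + 1557308))/(-61880) = (440406 + 2524*(1/617)*411535/1556143)*(-1/61880) = (440406 + 2524*(1/617)*(1/1556143)*411535)*(-1/61880) = (440406 + 1038714340/960140231)*(-1/61880) = (422852557288126/960140231)*(-1/61880) = -1776691417177/249636460060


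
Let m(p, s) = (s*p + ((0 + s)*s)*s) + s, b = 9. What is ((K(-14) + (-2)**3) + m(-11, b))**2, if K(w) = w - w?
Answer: 398161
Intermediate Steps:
K(w) = 0
m(p, s) = s + s**3 + p*s (m(p, s) = (p*s + (s*s)*s) + s = (p*s + s**2*s) + s = (p*s + s**3) + s = (s**3 + p*s) + s = s + s**3 + p*s)
((K(-14) + (-2)**3) + m(-11, b))**2 = ((0 + (-2)**3) + 9*(1 - 11 + 9**2))**2 = ((0 - 8) + 9*(1 - 11 + 81))**2 = (-8 + 9*71)**2 = (-8 + 639)**2 = 631**2 = 398161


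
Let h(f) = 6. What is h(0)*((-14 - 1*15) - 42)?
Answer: -426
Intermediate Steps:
h(0)*((-14 - 1*15) - 42) = 6*((-14 - 1*15) - 42) = 6*((-14 - 15) - 42) = 6*(-29 - 42) = 6*(-71) = -426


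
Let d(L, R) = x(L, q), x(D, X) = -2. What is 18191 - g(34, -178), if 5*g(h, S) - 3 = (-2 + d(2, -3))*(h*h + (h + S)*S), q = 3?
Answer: 198104/5 ≈ 39621.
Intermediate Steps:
d(L, R) = -2
g(h, S) = ⅗ - 4*h²/5 - 4*S*(S + h)/5 (g(h, S) = ⅗ + ((-2 - 2)*(h*h + (h + S)*S))/5 = ⅗ + (-4*(h² + (S + h)*S))/5 = ⅗ + (-4*(h² + S*(S + h)))/5 = ⅗ + (-4*h² - 4*S*(S + h))/5 = ⅗ + (-4*h²/5 - 4*S*(S + h)/5) = ⅗ - 4*h²/5 - 4*S*(S + h)/5)
18191 - g(34, -178) = 18191 - (⅗ - ⅘*(-178)² - ⅘*34² - ⅘*(-178)*34) = 18191 - (⅗ - ⅘*31684 - ⅘*1156 + 24208/5) = 18191 - (⅗ - 126736/5 - 4624/5 + 24208/5) = 18191 - 1*(-107149/5) = 18191 + 107149/5 = 198104/5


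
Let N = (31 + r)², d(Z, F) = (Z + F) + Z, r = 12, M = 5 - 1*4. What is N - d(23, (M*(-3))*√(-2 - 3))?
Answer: 1803 + 3*I*√5 ≈ 1803.0 + 6.7082*I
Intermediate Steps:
M = 1 (M = 5 - 4 = 1)
d(Z, F) = F + 2*Z (d(Z, F) = (F + Z) + Z = F + 2*Z)
N = 1849 (N = (31 + 12)² = 43² = 1849)
N - d(23, (M*(-3))*√(-2 - 3)) = 1849 - ((1*(-3))*√(-2 - 3) + 2*23) = 1849 - (-3*I*√5 + 46) = 1849 - (46 - 3*I*√5) = 1849 + (-46 + 3*I*√5) = 1803 + 3*I*√5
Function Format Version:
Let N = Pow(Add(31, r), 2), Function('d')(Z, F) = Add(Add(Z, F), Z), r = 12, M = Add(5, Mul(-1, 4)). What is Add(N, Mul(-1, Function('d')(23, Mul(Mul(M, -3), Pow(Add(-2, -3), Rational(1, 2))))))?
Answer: Add(1803, Mul(3, I, Pow(5, Rational(1, 2)))) ≈ Add(1803.0, Mul(6.7082, I))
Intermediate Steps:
M = 1 (M = Add(5, -4) = 1)
Function('d')(Z, F) = Add(F, Mul(2, Z)) (Function('d')(Z, F) = Add(Add(F, Z), Z) = Add(F, Mul(2, Z)))
N = 1849 (N = Pow(Add(31, 12), 2) = Pow(43, 2) = 1849)
Add(N, Mul(-1, Function('d')(23, Mul(Mul(M, -3), Pow(Add(-2, -3), Rational(1, 2)))))) = Add(1849, Mul(-1, Add(Mul(Mul(1, -3), Pow(Add(-2, -3), Rational(1, 2))), Mul(2, 23)))) = Add(1849, Mul(-1, Add(Mul(-3, Pow(-5, Rational(1, 2))), 46))) = Add(1849, Mul(-1, Add(Mul(-3, Mul(I, Pow(5, Rational(1, 2)))), 46))) = Add(1849, Mul(-1, Add(Mul(-3, I, Pow(5, Rational(1, 2))), 46))) = Add(1849, Mul(-1, Add(46, Mul(-3, I, Pow(5, Rational(1, 2)))))) = Add(1849, Add(-46, Mul(3, I, Pow(5, Rational(1, 2))))) = Add(1803, Mul(3, I, Pow(5, Rational(1, 2))))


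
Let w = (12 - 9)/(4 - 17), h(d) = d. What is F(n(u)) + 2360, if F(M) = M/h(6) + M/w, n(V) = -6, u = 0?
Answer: 2385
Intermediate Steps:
w = -3/13 (w = 3/(-13) = 3*(-1/13) = -3/13 ≈ -0.23077)
F(M) = -25*M/6 (F(M) = M/6 + M/(-3/13) = M*(1/6) + M*(-13/3) = M/6 - 13*M/3 = -25*M/6)
F(n(u)) + 2360 = -25/6*(-6) + 2360 = 25 + 2360 = 2385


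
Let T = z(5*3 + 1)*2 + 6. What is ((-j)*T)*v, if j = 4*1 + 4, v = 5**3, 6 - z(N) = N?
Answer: 14000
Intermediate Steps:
z(N) = 6 - N
v = 125
T = -14 (T = (6 - (5*3 + 1))*2 + 6 = (6 - (15 + 1))*2 + 6 = (6 - 1*16)*2 + 6 = (6 - 16)*2 + 6 = -10*2 + 6 = -20 + 6 = -14)
j = 8 (j = 4 + 4 = 8)
((-j)*T)*v = (-1*8*(-14))*125 = -8*(-14)*125 = 112*125 = 14000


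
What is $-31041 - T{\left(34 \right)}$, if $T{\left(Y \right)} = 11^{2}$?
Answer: $-31162$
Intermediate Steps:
$T{\left(Y \right)} = 121$
$-31041 - T{\left(34 \right)} = -31041 - 121 = -31162$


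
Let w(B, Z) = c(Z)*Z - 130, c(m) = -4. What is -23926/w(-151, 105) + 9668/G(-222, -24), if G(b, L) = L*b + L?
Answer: 16527613/364650 ≈ 45.325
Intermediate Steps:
G(b, L) = L + L*b
w(B, Z) = -130 - 4*Z (w(B, Z) = -4*Z - 130 = -130 - 4*Z)
-23926/w(-151, 105) + 9668/G(-222, -24) = -23926/(-130 - 4*105) + 9668/((-24*(1 - 222))) = -23926/(-130 - 420) + 9668/((-24*(-221))) = -23926/(-550) + 9668/5304 = -23926*(-1/550) + 9668*(1/5304) = 11963/275 + 2417/1326 = 16527613/364650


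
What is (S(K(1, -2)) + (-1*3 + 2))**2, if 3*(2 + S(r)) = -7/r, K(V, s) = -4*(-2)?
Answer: 6241/576 ≈ 10.835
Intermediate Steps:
K(V, s) = 8
S(r) = -2 - 7/(3*r) (S(r) = -2 + (-7/r)/3 = -2 - 7/(3*r))
(S(K(1, -2)) + (-1*3 + 2))**2 = ((-2 - 7/3/8) + (-1*3 + 2))**2 = ((-2 - 7/3*1/8) + (-3 + 2))**2 = ((-2 - 7/24) - 1)**2 = (-55/24 - 1)**2 = (-79/24)**2 = 6241/576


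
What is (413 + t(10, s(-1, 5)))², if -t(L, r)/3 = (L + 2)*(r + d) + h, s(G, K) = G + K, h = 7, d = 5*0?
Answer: 61504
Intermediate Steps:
d = 0
t(L, r) = -21 - 3*r*(2 + L) (t(L, r) = -3*((L + 2)*(r + 0) + 7) = -3*((2 + L)*r + 7) = -3*(r*(2 + L) + 7) = -3*(7 + r*(2 + L)) = -21 - 3*r*(2 + L))
(413 + t(10, s(-1, 5)))² = (413 + (-21 - 6*(-1 + 5) - 3*10*(-1 + 5)))² = (413 + (-21 - 6*4 - 3*10*4))² = (413 + (-21 - 24 - 120))² = (413 - 165)² = 248² = 61504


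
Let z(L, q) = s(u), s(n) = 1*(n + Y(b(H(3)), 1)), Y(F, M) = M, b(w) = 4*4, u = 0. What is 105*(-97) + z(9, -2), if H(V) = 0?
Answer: -10184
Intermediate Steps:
b(w) = 16
s(n) = 1 + n (s(n) = 1*(n + 1) = 1*(1 + n) = 1 + n)
z(L, q) = 1 (z(L, q) = 1 + 0 = 1)
105*(-97) + z(9, -2) = 105*(-97) + 1 = -10185 + 1 = -10184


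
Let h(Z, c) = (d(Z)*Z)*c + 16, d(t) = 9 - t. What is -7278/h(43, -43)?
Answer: -3639/31441 ≈ -0.11574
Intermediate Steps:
h(Z, c) = 16 + Z*c*(9 - Z) (h(Z, c) = ((9 - Z)*Z)*c + 16 = (Z*(9 - Z))*c + 16 = Z*c*(9 - Z) + 16 = 16 + Z*c*(9 - Z))
-7278/h(43, -43) = -7278/(16 - 1*43*(-43)*(-9 + 43)) = -7278/(16 - 1*43*(-43)*34) = -7278/(16 + 62866) = -7278/62882 = -7278*1/62882 = -3639/31441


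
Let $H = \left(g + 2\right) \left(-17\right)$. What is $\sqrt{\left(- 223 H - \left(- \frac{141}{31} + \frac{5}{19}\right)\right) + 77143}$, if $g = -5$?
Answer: $\frac{11 \sqrt{188582486}}{589} \approx 256.46$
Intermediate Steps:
$H = 51$ ($H = \left(-5 + 2\right) \left(-17\right) = \left(-3\right) \left(-17\right) = 51$)
$\sqrt{\left(- 223 H - \left(- \frac{141}{31} + \frac{5}{19}\right)\right) + 77143} = \sqrt{\left(\left(-223\right) 51 - \left(- \frac{141}{31} + \frac{5}{19}\right)\right) + 77143} = \sqrt{\left(-11373 - - \frac{2524}{589}\right) + 77143} = \sqrt{\left(-11373 + \left(- \frac{5}{19} + \frac{141}{31}\right)\right) + 77143} = \sqrt{\left(-11373 + \frac{2524}{589}\right) + 77143} = \sqrt{- \frac{6696173}{589} + 77143} = \sqrt{\frac{38741054}{589}} = \frac{11 \sqrt{188582486}}{589}$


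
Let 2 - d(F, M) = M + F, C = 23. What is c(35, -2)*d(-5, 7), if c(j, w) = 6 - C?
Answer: 0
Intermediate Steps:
d(F, M) = 2 - F - M (d(F, M) = 2 - (M + F) = 2 - (F + M) = 2 + (-F - M) = 2 - F - M)
c(j, w) = -17 (c(j, w) = 6 - 1*23 = 6 - 23 = -17)
c(35, -2)*d(-5, 7) = -17*(2 - 1*(-5) - 1*7) = -17*(2 + 5 - 7) = -17*0 = 0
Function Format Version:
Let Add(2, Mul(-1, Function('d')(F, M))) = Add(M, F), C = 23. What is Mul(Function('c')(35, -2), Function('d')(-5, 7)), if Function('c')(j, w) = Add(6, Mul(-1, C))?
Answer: 0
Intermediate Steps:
Function('d')(F, M) = Add(2, Mul(-1, F), Mul(-1, M)) (Function('d')(F, M) = Add(2, Mul(-1, Add(M, F))) = Add(2, Mul(-1, Add(F, M))) = Add(2, Add(Mul(-1, F), Mul(-1, M))) = Add(2, Mul(-1, F), Mul(-1, M)))
Function('c')(j, w) = -17 (Function('c')(j, w) = Add(6, Mul(-1, 23)) = Add(6, -23) = -17)
Mul(Function('c')(35, -2), Function('d')(-5, 7)) = Mul(-17, Add(2, Mul(-1, -5), Mul(-1, 7))) = Mul(-17, Add(2, 5, -7)) = Mul(-17, 0) = 0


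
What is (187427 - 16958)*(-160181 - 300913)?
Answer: -78602233086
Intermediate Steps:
(187427 - 16958)*(-160181 - 300913) = 170469*(-461094) = -78602233086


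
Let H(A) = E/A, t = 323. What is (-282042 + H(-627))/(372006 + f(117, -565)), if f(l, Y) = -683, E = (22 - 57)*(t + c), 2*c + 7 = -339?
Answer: -58945028/77606507 ≈ -0.75954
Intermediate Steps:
c = -173 (c = -7/2 + (½)*(-339) = -7/2 - 339/2 = -173)
E = -5250 (E = (22 - 57)*(323 - 173) = -35*150 = -5250)
H(A) = -5250/A
(-282042 + H(-627))/(372006 + f(117, -565)) = (-282042 - 5250/(-627))/(372006 - 683) = (-282042 - 5250*(-1/627))/371323 = (-282042 + 1750/209)*(1/371323) = -58945028/209*1/371323 = -58945028/77606507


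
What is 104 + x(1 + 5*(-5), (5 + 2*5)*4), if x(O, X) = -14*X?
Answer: -736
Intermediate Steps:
104 + x(1 + 5*(-5), (5 + 2*5)*4) = 104 - 14*(5 + 2*5)*4 = 104 - 14*(5 + 10)*4 = 104 - 210*4 = 104 - 14*60 = 104 - 840 = -736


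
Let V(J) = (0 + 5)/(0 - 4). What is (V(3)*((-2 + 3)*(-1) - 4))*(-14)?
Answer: -175/2 ≈ -87.500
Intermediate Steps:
V(J) = -5/4 (V(J) = 5/(-4) = 5*(-¼) = -5/4)
(V(3)*((-2 + 3)*(-1) - 4))*(-14) = -5*((-2 + 3)*(-1) - 4)/4*(-14) = -5*(1*(-1) - 4)/4*(-14) = -5*(-1 - 4)/4*(-14) = -5/4*(-5)*(-14) = (25/4)*(-14) = -175/2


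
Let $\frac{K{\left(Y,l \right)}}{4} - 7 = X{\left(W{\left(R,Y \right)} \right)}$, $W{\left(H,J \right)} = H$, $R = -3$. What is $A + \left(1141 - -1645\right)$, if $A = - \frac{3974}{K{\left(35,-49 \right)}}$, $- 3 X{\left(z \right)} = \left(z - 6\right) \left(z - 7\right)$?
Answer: $\frac{130143}{46} \approx 2829.2$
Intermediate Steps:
$X{\left(z \right)} = - \frac{\left(-7 + z\right) \left(-6 + z\right)}{3}$ ($X{\left(z \right)} = - \frac{\left(z - 6\right) \left(z - 7\right)}{3} = - \frac{\left(-6 + z\right) \left(-7 + z\right)}{3} = - \frac{\left(-7 + z\right) \left(-6 + z\right)}{3}$)
$K{\left(Y,l \right)} = -92$ ($K{\left(Y,l \right)} = 28 + 4 \left(-14 - \frac{\left(-3\right)^{2}}{3} + \frac{13}{3} \left(-3\right)\right) = 28 + 4 \left(-14 - 3 - 13\right) = 28 + 4 \left(-30\right) = 28 - 120 = -92$)
$A = \frac{1987}{46}$ ($A = - \frac{3974}{-92} = \left(-3974\right) \left(- \frac{1}{92}\right) = \frac{1987}{46} \approx 43.196$)
$A + \left(1141 - -1645\right) = \frac{1987}{46} + \left(1141 - -1645\right) = \frac{1987}{46} + \left(1141 + 1645\right) = \frac{1987}{46} + 2786 = \frac{130143}{46}$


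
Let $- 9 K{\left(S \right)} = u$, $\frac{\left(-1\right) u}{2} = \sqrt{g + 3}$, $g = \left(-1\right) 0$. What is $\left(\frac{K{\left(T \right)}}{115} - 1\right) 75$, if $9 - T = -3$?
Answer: $-75 + \frac{10 \sqrt{3}}{69} \approx -74.749$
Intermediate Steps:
$T = 12$ ($T = 9 - -3 = 9 + 3 = 12$)
$g = 0$
$u = - 2 \sqrt{3}$ ($u = - 2 \sqrt{0 + 3} = - 2 \sqrt{3} \approx -3.4641$)
$K{\left(S \right)} = \frac{2 \sqrt{3}}{9}$ ($K{\left(S \right)} = - \frac{\left(-2\right) \sqrt{3}}{9} = \frac{2 \sqrt{3}}{9}$)
$\left(\frac{K{\left(T \right)}}{115} - 1\right) 75 = \left(\frac{\frac{2}{9} \sqrt{3}}{115} - 1\right) 75 = \left(\frac{2 \sqrt{3}}{9} \cdot \frac{1}{115} - 1\right) 75 = \left(\frac{2 \sqrt{3}}{1035} - 1\right) 75 = \left(-1 + \frac{2 \sqrt{3}}{1035}\right) 75 = -75 + \frac{10 \sqrt{3}}{69}$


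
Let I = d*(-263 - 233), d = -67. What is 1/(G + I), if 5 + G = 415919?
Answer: 1/449146 ≈ 2.2264e-6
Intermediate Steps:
G = 415914 (G = -5 + 415919 = 415914)
I = 33232 (I = -67*(-263 - 233) = -67*(-496) = 33232)
1/(G + I) = 1/(415914 + 33232) = 1/449146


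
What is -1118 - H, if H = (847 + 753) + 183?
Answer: -2901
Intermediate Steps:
H = 1783 (H = 1600 + 183 = 1783)
-1118 - H = -1118 - 1*1783 = -1118 - 1783 = -2901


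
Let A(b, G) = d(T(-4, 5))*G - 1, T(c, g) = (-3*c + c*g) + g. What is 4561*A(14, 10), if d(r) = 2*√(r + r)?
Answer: -4561 + 91220*I*√6 ≈ -4561.0 + 2.2344e+5*I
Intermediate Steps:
T(c, g) = g - 3*c + c*g
d(r) = 2*√2*√r (d(r) = 2*√(2*r) = 2*(√2*√r) = 2*√2*√r)
A(b, G) = -1 + 2*I*G*√6 (A(b, G) = (2*√2*√(5 - 3*(-4) - 4*5))*G - 1 = (2*√2*√(5 + 12 - 20))*G - 1 = (2*√2*√(-3))*G - 1 = (2*√2*(I*√3))*G - 1 = (2*I*√6)*G - 1 = 2*I*G*√6 - 1 = -1 + 2*I*G*√6)
4561*A(14, 10) = 4561*(-1 + 2*I*10*√6) = 4561*(-1 + 20*I*√6) = -4561 + 91220*I*√6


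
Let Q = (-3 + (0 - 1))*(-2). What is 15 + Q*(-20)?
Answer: -145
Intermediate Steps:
Q = 8 (Q = (-3 - 1)*(-2) = -4*(-2) = 8)
15 + Q*(-20) = 15 + 8*(-20) = 15 - 160 = -145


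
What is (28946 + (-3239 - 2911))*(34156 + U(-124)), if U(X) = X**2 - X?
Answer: 1131958176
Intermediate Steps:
(28946 + (-3239 - 2911))*(34156 + U(-124)) = (28946 + (-3239 - 2911))*(34156 - 124*(-1 - 124)) = (28946 - 6150)*(34156 - 124*(-125)) = 22796*(34156 + 15500) = 22796*49656 = 1131958176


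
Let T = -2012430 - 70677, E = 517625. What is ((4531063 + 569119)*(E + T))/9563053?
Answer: -7984243117724/9563053 ≈ -8.3491e+5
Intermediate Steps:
T = -2083107
((4531063 + 569119)*(E + T))/9563053 = ((4531063 + 569119)*(517625 - 2083107))/9563053 = (5100182*(-1565482))*(1/9563053) = -7984243117724*1/9563053 = -7984243117724/9563053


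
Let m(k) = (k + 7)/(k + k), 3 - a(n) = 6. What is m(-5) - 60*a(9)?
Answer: 899/5 ≈ 179.80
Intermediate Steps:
a(n) = -3 (a(n) = 3 - 1*6 = 3 - 6 = -3)
m(k) = (7 + k)/(2*k) (m(k) = (7 + k)/((2*k)) = (7 + k)*(1/(2*k)) = (7 + k)/(2*k))
m(-5) - 60*a(9) = (½)*(7 - 5)/(-5) - 60*(-3) = (½)*(-⅕)*2 + 180 = -⅕ + 180 = 899/5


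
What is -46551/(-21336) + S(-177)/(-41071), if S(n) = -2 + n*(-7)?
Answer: 628501163/292096952 ≈ 2.1517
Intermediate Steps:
S(n) = -2 - 7*n
-46551/(-21336) + S(-177)/(-41071) = -46551/(-21336) + (-2 - 7*(-177))/(-41071) = -46551*(-1/21336) + (-2 + 1239)*(-1/41071) = 15517/7112 + 1237*(-1/41071) = 15517/7112 - 1237/41071 = 628501163/292096952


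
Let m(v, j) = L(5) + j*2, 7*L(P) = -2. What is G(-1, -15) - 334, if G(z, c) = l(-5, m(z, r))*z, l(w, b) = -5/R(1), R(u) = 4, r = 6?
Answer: -1331/4 ≈ -332.75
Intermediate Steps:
L(P) = -2/7 (L(P) = (⅐)*(-2) = -2/7)
m(v, j) = -2/7 + 2*j (m(v, j) = -2/7 + j*2 = -2/7 + 2*j)
l(w, b) = -5/4
G(z, c) = -5*z/4
G(-1, -15) - 334 = -5/4*(-1) - 334 = 5/4 - 334 = -1331/4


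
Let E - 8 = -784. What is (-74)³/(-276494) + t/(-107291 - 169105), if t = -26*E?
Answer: 13302968720/9552729453 ≈ 1.3926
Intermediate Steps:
E = -776 (E = 8 - 784 = -776)
t = 20176 (t = -26*(-776) = 20176)
(-74)³/(-276494) + t/(-107291 - 169105) = (-74)³/(-276494) + 20176/(-107291 - 169105) = -405224*(-1/276494) + 20176/(-276396) = 202612/138247 + 20176*(-1/276396) = 202612/138247 - 5044/69099 = 13302968720/9552729453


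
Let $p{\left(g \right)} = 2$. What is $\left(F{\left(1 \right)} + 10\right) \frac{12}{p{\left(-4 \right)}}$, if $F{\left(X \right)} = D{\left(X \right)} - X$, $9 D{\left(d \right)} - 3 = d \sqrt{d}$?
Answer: $\frac{170}{3} \approx 56.667$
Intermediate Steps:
$D{\left(d \right)} = \frac{1}{3} + \frac{d^{\frac{3}{2}}}{9}$ ($D{\left(d \right)} = \frac{1}{3} + \frac{d \sqrt{d}}{9} = \frac{1}{3} + \frac{d^{\frac{3}{2}}}{9}$)
$F{\left(X \right)} = \frac{1}{3} - X + \frac{X^{\frac{3}{2}}}{9}$ ($F{\left(X \right)} = \left(\frac{1}{3} + \frac{X^{\frac{3}{2}}}{9}\right) - X = \frac{1}{3} - X + \frac{X^{\frac{3}{2}}}{9}$)
$\left(F{\left(1 \right)} + 10\right) \frac{12}{p{\left(-4 \right)}} = \left(\left(\frac{1}{3} - 1 + \frac{1^{\frac{3}{2}}}{9}\right) + 10\right) \frac{12}{2} = \left(\left(\frac{1}{3} - 1 + \frac{1}{9} \cdot 1\right) + 10\right) 12 \cdot \frac{1}{2} = \left(\left(\frac{1}{3} - 1 + \frac{1}{9}\right) + 10\right) 6 = \left(- \frac{5}{9} + 10\right) 6 = \frac{85}{9} \cdot 6 = \frac{170}{3}$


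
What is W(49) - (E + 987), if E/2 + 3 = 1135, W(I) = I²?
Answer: -850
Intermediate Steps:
E = 2264 (E = -6 + 2*1135 = -6 + 2270 = 2264)
W(49) - (E + 987) = 49² - (2264 + 987) = 2401 - 1*3251 = 2401 - 3251 = -850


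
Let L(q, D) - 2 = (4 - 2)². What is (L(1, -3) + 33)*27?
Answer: 1053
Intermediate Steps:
L(q, D) = 6 (L(q, D) = 2 + (4 - 2)² = 2 + 2² = 2 + 4 = 6)
(L(1, -3) + 33)*27 = (6 + 33)*27 = 39*27 = 1053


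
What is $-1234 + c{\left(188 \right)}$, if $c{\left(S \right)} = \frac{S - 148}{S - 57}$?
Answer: $- \frac{161614}{131} \approx -1233.7$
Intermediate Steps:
$c{\left(S \right)} = \frac{-148 + S}{-57 + S}$
$-1234 + c{\left(188 \right)} = -1234 + \frac{-148 + 188}{-57 + 188} = -1234 + \frac{1}{131} \cdot 40 = -1234 + \frac{40}{131} = - \frac{161614}{131}$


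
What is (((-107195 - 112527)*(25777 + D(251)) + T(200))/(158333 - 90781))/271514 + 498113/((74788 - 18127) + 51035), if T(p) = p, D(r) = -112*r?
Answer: 287228136032187/61727691351584 ≈ 4.6532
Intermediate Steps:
(((-107195 - 112527)*(25777 + D(251)) + T(200))/(158333 - 90781))/271514 + 498113/((74788 - 18127) + 51035) = (((-107195 - 112527)*(25777 - 112*251) + 200)/(158333 - 90781))/271514 + 498113/((74788 - 18127) + 51035) = ((-219722*(25777 - 28112) + 200)/67552)*(1/271514) + 498113/(56661 + 51035) = ((-219722*(-2335) + 200)*(1/67552))*(1/271514) + 498113/107696 = ((513050870 + 200)*(1/67552))*(1/271514) + 498113*(1/107696) = (513051070*(1/67552))*(1/271514) + 498113/107696 = (256525535/33776)*(1/271514) + 498113/107696 = 256525535/9170656864 + 498113/107696 = 287228136032187/61727691351584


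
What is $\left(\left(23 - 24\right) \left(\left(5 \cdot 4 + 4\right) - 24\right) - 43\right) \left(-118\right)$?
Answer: $5074$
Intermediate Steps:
$\left(\left(23 - 24\right) \left(\left(5 \cdot 4 + 4\right) - 24\right) - 43\right) \left(-118\right) = \left(- (\left(20 + 4\right) - 24) - 43\right) \left(-118\right) = \left(- (24 - 24) - 43\right) \left(-118\right) = \left(\left(-1\right) 0 - 43\right) \left(-118\right) = \left(0 - 43\right) \left(-118\right) = \left(-43\right) \left(-118\right) = 5074$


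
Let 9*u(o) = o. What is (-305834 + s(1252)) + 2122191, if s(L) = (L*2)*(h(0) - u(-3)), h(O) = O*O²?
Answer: 5451575/3 ≈ 1.8172e+6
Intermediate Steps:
h(O) = O³
u(o) = o/9
s(L) = 2*L/3 (s(L) = (L*2)*(0³ - (-3)/9) = (2*L)*(0 - 1*(-⅓)) = (2*L)*(0 + ⅓) = (2*L)*(⅓) = 2*L/3)
(-305834 + s(1252)) + 2122191 = (-305834 + (⅔)*1252) + 2122191 = (-305834 + 2504/3) + 2122191 = -914998/3 + 2122191 = 5451575/3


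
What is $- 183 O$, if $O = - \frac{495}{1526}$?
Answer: $\frac{90585}{1526} \approx 59.361$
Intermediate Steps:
$O = - \frac{495}{1526}$ ($O = \left(-495\right) \frac{1}{1526} = - \frac{495}{1526} \approx -0.32438$)
$- 183 O = \left(-183\right) \left(- \frac{495}{1526}\right) = \frac{90585}{1526}$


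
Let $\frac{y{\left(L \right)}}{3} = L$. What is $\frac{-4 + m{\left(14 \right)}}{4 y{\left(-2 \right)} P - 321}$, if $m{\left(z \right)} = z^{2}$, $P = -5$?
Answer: $- \frac{64}{67} \approx -0.95522$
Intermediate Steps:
$y{\left(L \right)} = 3 L$
$\frac{-4 + m{\left(14 \right)}}{4 y{\left(-2 \right)} P - 321} = \frac{-4 + 14^{2}}{4 \cdot 3 \left(-2\right) \left(-5\right) - 321} = \frac{-4 + 196}{4 \left(-6\right) \left(-5\right) - 321} = \frac{192}{\left(-24\right) \left(-5\right) - 321} = \frac{192}{120 - 321} = \frac{192}{-201} = 192 \left(- \frac{1}{201}\right) = - \frac{64}{67}$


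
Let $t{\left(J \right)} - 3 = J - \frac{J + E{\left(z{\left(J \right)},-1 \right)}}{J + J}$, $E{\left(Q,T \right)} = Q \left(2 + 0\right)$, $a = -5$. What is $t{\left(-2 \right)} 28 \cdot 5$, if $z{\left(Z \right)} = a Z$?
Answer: $770$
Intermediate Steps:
$z{\left(Z \right)} = - 5 Z$
$E{\left(Q,T \right)} = 2 Q$ ($E{\left(Q,T \right)} = Q 2 = 2 Q$)
$t{\left(J \right)} = \frac{15}{2} + J$ ($t{\left(J \right)} = 3 + \left(J - \frac{J + 2 \left(- 5 J\right)}{J + J}\right) = 3 + \left(J - \frac{J - 10 J}{2 J}\right) = 3 - \left(- J + - 9 J \frac{1}{2 J}\right) = 3 + \left(J - - \frac{9}{2}\right) = 3 + \left(J + \frac{9}{2}\right) = 3 + \left(\frac{9}{2} + J\right) = \frac{15}{2} + J$)
$t{\left(-2 \right)} 28 \cdot 5 = \left(\frac{15}{2} - 2\right) 28 \cdot 5 = \frac{11}{2} \cdot 28 \cdot 5 = 154 \cdot 5 = 770$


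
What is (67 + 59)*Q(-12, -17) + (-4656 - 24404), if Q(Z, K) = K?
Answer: -31202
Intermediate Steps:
(67 + 59)*Q(-12, -17) + (-4656 - 24404) = (67 + 59)*(-17) + (-4656 - 24404) = 126*(-17) - 29060 = -2142 - 29060 = -31202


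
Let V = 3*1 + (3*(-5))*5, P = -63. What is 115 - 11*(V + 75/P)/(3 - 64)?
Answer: 130408/1281 ≈ 101.80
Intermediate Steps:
V = -72 (V = 3 - 15*5 = 3 - 75 = -72)
115 - 11*(V + 75/P)/(3 - 64) = 115 - 11*(-72 + 75/(-63))/(3 - 64) = 115 - 11*(-72 + 75*(-1/63))/(-61) = 115 - 11*(-72 - 25/21)*(-1)/61 = 115 - (-16907)*(-1)/(21*61) = 115 - 11*1537/1281 = 115 - 16907/1281 = 130408/1281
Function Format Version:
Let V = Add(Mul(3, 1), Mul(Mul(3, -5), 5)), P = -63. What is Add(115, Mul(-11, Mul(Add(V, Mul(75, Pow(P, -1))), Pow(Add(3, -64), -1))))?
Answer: Rational(130408, 1281) ≈ 101.80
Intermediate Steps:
V = -72 (V = Add(3, Mul(-15, 5)) = Add(3, -75) = -72)
Add(115, Mul(-11, Mul(Add(V, Mul(75, Pow(P, -1))), Pow(Add(3, -64), -1)))) = Add(115, Mul(-11, Mul(Add(-72, Mul(75, Pow(-63, -1))), Pow(Add(3, -64), -1)))) = Add(115, Mul(-11, Mul(Add(-72, Mul(75, Rational(-1, 63))), Pow(-61, -1)))) = Add(115, Mul(-11, Mul(Add(-72, Rational(-25, 21)), Rational(-1, 61)))) = Add(115, Mul(-11, Mul(Rational(-1537, 21), Rational(-1, 61)))) = Add(115, Mul(-11, Rational(1537, 1281))) = Add(115, Rational(-16907, 1281)) = Rational(130408, 1281)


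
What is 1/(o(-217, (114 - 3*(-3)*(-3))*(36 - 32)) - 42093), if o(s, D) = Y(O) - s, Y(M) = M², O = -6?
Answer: -1/41840 ≈ -2.3901e-5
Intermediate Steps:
o(s, D) = 36 - s (o(s, D) = (-6)² - s = 36 - s)
1/(o(-217, (114 - 3*(-3)*(-3))*(36 - 32)) - 42093) = 1/((36 - 1*(-217)) - 42093) = 1/((36 + 217) - 42093) = 1/(253 - 42093) = 1/(-41840) = -1/41840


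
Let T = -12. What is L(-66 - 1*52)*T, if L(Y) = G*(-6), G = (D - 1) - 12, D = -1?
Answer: -1008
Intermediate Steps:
G = -14 (G = (-1 - 1) - 12 = -2 - 12 = -14)
L(Y) = 84 (L(Y) = -14*(-6) = 84)
L(-66 - 1*52)*T = 84*(-12) = -1008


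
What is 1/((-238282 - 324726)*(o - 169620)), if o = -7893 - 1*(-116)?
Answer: 1/99875930176 ≈ 1.0012e-11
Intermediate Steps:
o = -7777 (o = -7893 + 116 = -7777)
1/((-238282 - 324726)*(o - 169620)) = 1/((-238282 - 324726)*(-7777 - 169620)) = 1/(-563008*(-177397)) = 1/99875930176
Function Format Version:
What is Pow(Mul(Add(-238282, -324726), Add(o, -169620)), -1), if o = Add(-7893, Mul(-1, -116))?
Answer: Rational(1, 99875930176) ≈ 1.0012e-11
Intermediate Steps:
o = -7777 (o = Add(-7893, 116) = -7777)
Pow(Mul(Add(-238282, -324726), Add(o, -169620)), -1) = Pow(Mul(Add(-238282, -324726), Add(-7777, -169620)), -1) = Pow(Mul(-563008, -177397), -1) = Pow(99875930176, -1) = Rational(1, 99875930176)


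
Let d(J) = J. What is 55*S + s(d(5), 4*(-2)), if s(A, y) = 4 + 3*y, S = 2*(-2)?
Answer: -240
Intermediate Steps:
S = -4
55*S + s(d(5), 4*(-2)) = 55*(-4) + (4 + 3*(4*(-2))) = -220 + (4 + 3*(-8)) = -220 + (4 - 24) = -220 - 20 = -240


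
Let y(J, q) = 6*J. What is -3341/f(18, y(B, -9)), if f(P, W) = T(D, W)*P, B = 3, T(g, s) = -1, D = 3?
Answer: 3341/18 ≈ 185.61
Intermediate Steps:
f(P, W) = -P
-3341/f(18, y(B, -9)) = -3341/((-1*18)) = -3341/(-18) = -3341*(-1/18) = 3341/18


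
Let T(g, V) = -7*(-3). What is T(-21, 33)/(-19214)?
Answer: -21/19214 ≈ -0.0010930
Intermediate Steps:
T(g, V) = 21
T(-21, 33)/(-19214) = 21/(-19214) = 21*(-1/19214) = -21/19214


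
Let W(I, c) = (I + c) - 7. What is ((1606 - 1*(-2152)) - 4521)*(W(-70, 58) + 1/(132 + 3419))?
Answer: 51478084/3551 ≈ 14497.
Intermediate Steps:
W(I, c) = -7 + I + c
((1606 - 1*(-2152)) - 4521)*(W(-70, 58) + 1/(132 + 3419)) = ((1606 - 1*(-2152)) - 4521)*((-7 - 70 + 58) + 1/(132 + 3419)) = ((1606 + 2152) - 4521)*(-19 + 1/3551) = (3758 - 4521)*(-19 + 1/3551) = -763*(-67468/3551) = 51478084/3551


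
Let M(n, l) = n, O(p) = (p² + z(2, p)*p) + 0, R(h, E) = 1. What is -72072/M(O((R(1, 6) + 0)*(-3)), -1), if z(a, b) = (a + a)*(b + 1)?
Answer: -2184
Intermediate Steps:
z(a, b) = 2*a*(1 + b) (z(a, b) = (2*a)*(1 + b) = 2*a*(1 + b))
O(p) = p² + p*(4 + 4*p) (O(p) = (p² + (2*2*(1 + p))*p) + 0 = (p² + (4 + 4*p)*p) + 0 = (p² + p*(4 + 4*p)) + 0 = p² + p*(4 + 4*p))
-72072/M(O((R(1, 6) + 0)*(-3)), -1) = -72072*(-1/(3*(1 + 0)*(4 + 5*((1 + 0)*(-3))))) = -72072*(-1/(3*(4 + 5*(1*(-3))))) = -72072*(-1/(3*(4 + 5*(-3)))) = -72072*(-1/(3*(4 - 15))) = -72072/((-3*(-11))) = -72072/33 = -72072*1/33 = -2184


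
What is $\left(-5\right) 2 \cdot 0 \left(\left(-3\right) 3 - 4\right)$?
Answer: $0$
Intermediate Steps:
$\left(-5\right) 2 \cdot 0 \left(\left(-3\right) 3 - 4\right) = \left(-10\right) 0 \left(-9 - 4\right) = 0 \left(-13\right) = 0$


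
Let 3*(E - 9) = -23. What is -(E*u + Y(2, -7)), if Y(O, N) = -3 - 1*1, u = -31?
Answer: 136/3 ≈ 45.333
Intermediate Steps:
E = 4/3 (E = 9 + (⅓)*(-23) = 9 - 23/3 = 4/3 ≈ 1.3333)
Y(O, N) = -4 (Y(O, N) = -3 - 1 = -4)
-(E*u + Y(2, -7)) = -((4/3)*(-31) - 4) = -(-124/3 - 4) = -1*(-136/3) = 136/3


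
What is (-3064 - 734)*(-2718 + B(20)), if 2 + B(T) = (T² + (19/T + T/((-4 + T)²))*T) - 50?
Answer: 71385309/8 ≈ 8.9232e+6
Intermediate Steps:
B(T) = -52 + T² + T*(19/T + T/(-4 + T)²) (B(T) = -2 + ((T² + (19/T + T/((-4 + T)²))*T) - 50) = -2 + ((T² + (19/T + T/(-4 + T)²)*T) - 50) = -2 + ((T² + T*(19/T + T/(-4 + T)²)) - 50) = -2 + (-50 + T² + T*(19/T + T/(-4 + T)²)) = -52 + T² + T*(19/T + T/(-4 + T)²))
(-3064 - 734)*(-2718 + B(20)) = (-3064 - 734)*(-2718 + (-33 + 20² + 20²/(-4 + 20)²)) = -3798*(-2718 + (-33 + 400 + 400/16²)) = -3798*(-2718 + (-33 + 400 + 400*(1/256))) = -3798*(-2718 + (-33 + 400 + 25/16)) = -3798*(-2718 + 5897/16) = -3798*(-37591/16) = 71385309/8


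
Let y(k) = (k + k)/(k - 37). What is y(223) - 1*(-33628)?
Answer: 3127627/93 ≈ 33630.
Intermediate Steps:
y(k) = 2*k/(-37 + k) (y(k) = (2*k)/(-37 + k) = 2*k/(-37 + k))
y(223) - 1*(-33628) = 2*223/(-37 + 223) - 1*(-33628) = 2*223/186 + 33628 = 2*223*(1/186) + 33628 = 223/93 + 33628 = 3127627/93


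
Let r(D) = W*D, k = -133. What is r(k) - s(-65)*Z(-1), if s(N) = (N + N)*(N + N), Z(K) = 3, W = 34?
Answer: -55222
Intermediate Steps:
s(N) = 4*N² (s(N) = (2*N)*(2*N) = 4*N²)
r(D) = 34*D
r(k) - s(-65)*Z(-1) = 34*(-133) - 4*(-65)²*3 = -4522 - 4*4225*3 = -4522 - 16900*3 = -4522 - 1*50700 = -4522 - 50700 = -55222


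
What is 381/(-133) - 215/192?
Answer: -101747/25536 ≈ -3.9845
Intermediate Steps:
381/(-133) - 215/192 = 381*(-1/133) - 215*1/192 = -381/133 - 215/192 = -101747/25536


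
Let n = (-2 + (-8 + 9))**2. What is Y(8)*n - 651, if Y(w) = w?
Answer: -643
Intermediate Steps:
n = 1 (n = (-2 + 1)**2 = (-1)**2 = 1)
Y(8)*n - 651 = 8*1 - 651 = 8 - 651 = -643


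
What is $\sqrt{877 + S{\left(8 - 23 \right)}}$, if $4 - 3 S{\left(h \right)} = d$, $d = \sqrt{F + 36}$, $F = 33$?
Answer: $\frac{\sqrt{7905 - 3 \sqrt{69}}}{3} \approx 29.59$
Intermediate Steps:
$d = \sqrt{69}$ ($d = \sqrt{33 + 36} = \sqrt{69} \approx 8.3066$)
$S{\left(h \right)} = \frac{4}{3} - \frac{\sqrt{69}}{3}$
$\sqrt{877 + S{\left(8 - 23 \right)}} = \sqrt{877 + \left(\frac{4}{3} - \frac{\sqrt{69}}{3}\right)} = \sqrt{\frac{2635}{3} - \frac{\sqrt{69}}{3}}$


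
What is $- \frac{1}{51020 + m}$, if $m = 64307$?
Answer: $- \frac{1}{115327} \approx -8.671 \cdot 10^{-6}$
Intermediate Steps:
$- \frac{1}{51020 + m} = - \frac{1}{51020 + 64307} = - \frac{1}{115327}$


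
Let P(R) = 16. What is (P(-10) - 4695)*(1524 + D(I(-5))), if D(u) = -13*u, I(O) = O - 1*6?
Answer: -7799893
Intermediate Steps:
I(O) = -6 + O (I(O) = O - 6 = -6 + O)
(P(-10) - 4695)*(1524 + D(I(-5))) = (16 - 4695)*(1524 - 13*(-6 - 5)) = -4679*(1524 - 13*(-11)) = -4679*(1524 + 143) = -4679*1667 = -7799893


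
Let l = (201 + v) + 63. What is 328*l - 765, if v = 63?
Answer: 106491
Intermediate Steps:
l = 327 (l = (201 + 63) + 63 = 264 + 63 = 327)
328*l - 765 = 328*327 - 765 = 107256 - 765 = 106491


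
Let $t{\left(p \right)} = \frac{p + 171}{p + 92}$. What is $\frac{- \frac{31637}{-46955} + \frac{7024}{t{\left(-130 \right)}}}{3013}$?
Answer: $- \frac{12531555843}{5800492015} \approx -2.1604$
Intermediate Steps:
$t{\left(p \right)} = \frac{171 + p}{92 + p}$
$\frac{- \frac{31637}{-46955} + \frac{7024}{t{\left(-130 \right)}}}{3013} = \frac{- \frac{31637}{-46955} + \frac{7024}{\frac{1}{92 - 130} \left(171 - 130\right)}}{3013} = \left(\left(-31637\right) \left(- \frac{1}{46955}\right) + \frac{7024}{\frac{1}{-38} \cdot 41}\right) \frac{1}{3013} = \left(\frac{31637}{46955} + \frac{7024}{\left(- \frac{1}{38}\right) 41}\right) \frac{1}{3013} = \left(\frac{31637}{46955} + \frac{7024}{- \frac{41}{38}}\right) \frac{1}{3013} = \left(\frac{31637}{46955} + 7024 \left(- \frac{38}{41}\right)\right) \frac{1}{3013} = \left(\frac{31637}{46955} - \frac{266912}{41}\right) \frac{1}{3013} = \left(- \frac{12531555843}{1925155}\right) \frac{1}{3013} = - \frac{12531555843}{5800492015}$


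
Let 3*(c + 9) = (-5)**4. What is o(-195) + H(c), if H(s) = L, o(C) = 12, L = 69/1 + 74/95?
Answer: 7769/95 ≈ 81.779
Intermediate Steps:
c = 598/3 (c = -9 + (1/3)*(-5)**4 = -9 + (1/3)*625 = -9 + 625/3 = 598/3 ≈ 199.33)
L = 6629/95 (L = 69*1 + 74*(1/95) = 69 + 74/95 = 6629/95 ≈ 69.779)
H(s) = 6629/95
o(-195) + H(c) = 12 + 6629/95 = 7769/95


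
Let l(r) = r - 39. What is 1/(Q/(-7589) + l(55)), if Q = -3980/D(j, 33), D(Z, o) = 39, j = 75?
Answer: 295971/4739516 ≈ 0.062447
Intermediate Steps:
Q = -3980/39 ≈ -102.05
l(r) = -39 + r
1/(Q/(-7589) + l(55)) = 1/(-3980/39/(-7589) + (-39 + 55)) = 1/(-3980/39*(-1/7589) + 16) = 1/(3980/295971 + 16) = 1/(4739516/295971) = 295971/4739516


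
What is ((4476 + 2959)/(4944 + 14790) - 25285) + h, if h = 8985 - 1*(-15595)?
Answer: -13905035/19734 ≈ -704.62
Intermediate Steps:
h = 24580 (h = 8985 + 15595 = 24580)
((4476 + 2959)/(4944 + 14790) - 25285) + h = ((4476 + 2959)/(4944 + 14790) - 25285) + 24580 = (7435/19734 - 25285) + 24580 = -498966755/19734 + 24580 = -13905035/19734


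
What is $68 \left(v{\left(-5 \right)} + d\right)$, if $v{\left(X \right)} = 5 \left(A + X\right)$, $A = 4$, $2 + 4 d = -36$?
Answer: $-986$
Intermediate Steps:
$d = - \frac{19}{2}$ ($d = - \frac{1}{2} + \frac{1}{4} \left(-36\right) = - \frac{1}{2} - 9 = - \frac{19}{2} \approx -9.5$)
$v{\left(X \right)} = 20 + 5 X$ ($v{\left(X \right)} = 5 \left(4 + X\right) = 20 + 5 X$)
$68 \left(v{\left(-5 \right)} + d\right) = 68 \left(\left(20 + 5 \left(-5\right)\right) - \frac{19}{2}\right) = 68 \left(\left(20 - 25\right) - \frac{19}{2}\right) = 68 \left(-5 - \frac{19}{2}\right) = 68 \left(- \frac{29}{2}\right) = -986$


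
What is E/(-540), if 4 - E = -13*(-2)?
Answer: 11/270 ≈ 0.040741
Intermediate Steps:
E = -22 (E = 4 - (-13)*(-2) = 4 - 1*26 = 4 - 26 = -22)
E/(-540) = -22/(-540) = -22*(-1/540) = 11/270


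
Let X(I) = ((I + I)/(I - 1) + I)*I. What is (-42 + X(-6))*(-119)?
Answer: 1938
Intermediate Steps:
X(I) = I*(I + 2*I/(-1 + I)) (X(I) = ((2*I)/(-1 + I) + I)*I = (2*I/(-1 + I) + I)*I = (I + 2*I/(-1 + I))*I = I*(I + 2*I/(-1 + I)))
(-42 + X(-6))*(-119) = (-42 + (-6)²*(1 - 6)/(-1 - 6))*(-119) = (-42 + 36*(-5)/(-7))*(-119) = (-42 + 36*(-⅐)*(-5))*(-119) = (-42 + 180/7)*(-119) = -114/7*(-119) = 1938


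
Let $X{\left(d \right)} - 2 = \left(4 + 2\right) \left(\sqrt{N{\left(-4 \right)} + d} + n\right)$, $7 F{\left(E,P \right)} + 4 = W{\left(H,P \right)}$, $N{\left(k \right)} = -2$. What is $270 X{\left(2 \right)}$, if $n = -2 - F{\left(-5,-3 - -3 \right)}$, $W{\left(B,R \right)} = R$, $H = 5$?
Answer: $- \frac{12420}{7} \approx -1774.3$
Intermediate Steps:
$F{\left(E,P \right)} = - \frac{4}{7} + \frac{P}{7}$
$n = - \frac{10}{7}$ ($n = -2 - \left(- \frac{4}{7} + \frac{-3 - -3}{7}\right) = -2 - \left(- \frac{4}{7} + \frac{-3 + 3}{7}\right) = -2 - \left(- \frac{4}{7} + \frac{1}{7} \cdot 0\right) = -2 - \left(- \frac{4}{7} + 0\right) = -2 - - \frac{4}{7} = -2 + \frac{4}{7} = - \frac{10}{7} \approx -1.4286$)
$X{\left(d \right)} = - \frac{46}{7} + 6 \sqrt{-2 + d}$ ($X{\left(d \right)} = 2 + \left(4 + 2\right) \left(\sqrt{-2 + d} - \frac{10}{7}\right) = 2 + 6 \left(- \frac{10}{7} + \sqrt{-2 + d}\right) = 2 + \left(- \frac{60}{7} + 6 \sqrt{-2 + d}\right) = - \frac{46}{7} + 6 \sqrt{-2 + d}$)
$270 X{\left(2 \right)} = 270 \left(- \frac{46}{7} + 6 \sqrt{-2 + 2}\right) = 270 \left(- \frac{46}{7} + 6 \sqrt{0}\right) = 270 \left(- \frac{46}{7} + 6 \cdot 0\right) = 270 \left(- \frac{46}{7} + 0\right) = 270 \left(- \frac{46}{7}\right) = - \frac{12420}{7}$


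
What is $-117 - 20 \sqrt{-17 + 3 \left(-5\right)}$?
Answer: $-117 - 80 i \sqrt{2} \approx -117.0 - 113.14 i$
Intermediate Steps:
$-117 - 20 \sqrt{-17 + 3 \left(-5\right)} = -117 - 20 \sqrt{-17 - 15} = -117 - 20 \sqrt{-32} = -117 - 20 \cdot 4 i \sqrt{2} = -117 - 80 i \sqrt{2}$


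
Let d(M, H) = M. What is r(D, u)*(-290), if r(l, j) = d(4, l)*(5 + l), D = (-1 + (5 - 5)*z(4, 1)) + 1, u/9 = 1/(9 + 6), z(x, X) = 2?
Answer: -5800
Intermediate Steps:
u = ⅗ (u = 9/(9 + 6) = 9/15 = 9*(1/15) = ⅗ ≈ 0.60000)
D = 0 (D = (-1 + (5 - 5)*2) + 1 = (-1 + 0*2) + 1 = (-1 + 0) + 1 = -1 + 1 = 0)
r(l, j) = 20 + 4*l (r(l, j) = 4*(5 + l) = 20 + 4*l)
r(D, u)*(-290) = (20 + 4*0)*(-290) = (20 + 0)*(-290) = 20*(-290) = -5800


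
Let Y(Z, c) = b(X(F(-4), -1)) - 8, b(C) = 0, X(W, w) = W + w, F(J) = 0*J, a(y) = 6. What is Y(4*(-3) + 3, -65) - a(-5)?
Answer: -14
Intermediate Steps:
F(J) = 0
Y(Z, c) = -8 (Y(Z, c) = 0 - 8 = -8)
Y(4*(-3) + 3, -65) - a(-5) = -8 - 1*6 = -8 - 6 = -14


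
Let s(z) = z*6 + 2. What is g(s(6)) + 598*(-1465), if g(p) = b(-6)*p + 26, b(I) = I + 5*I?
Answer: -877412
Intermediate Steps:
s(z) = 2 + 6*z (s(z) = 6*z + 2 = 2 + 6*z)
b(I) = 6*I
g(p) = 26 - 36*p (g(p) = (6*(-6))*p + 26 = -36*p + 26 = 26 - 36*p)
g(s(6)) + 598*(-1465) = (26 - 36*(2 + 6*6)) + 598*(-1465) = (26 - 36*(2 + 36)) - 876070 = (26 - 36*38) - 876070 = (26 - 1368) - 876070 = -1342 - 876070 = -877412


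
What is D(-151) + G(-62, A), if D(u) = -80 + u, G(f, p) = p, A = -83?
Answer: -314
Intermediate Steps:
D(-151) + G(-62, A) = (-80 - 151) - 83 = -231 - 83 = -314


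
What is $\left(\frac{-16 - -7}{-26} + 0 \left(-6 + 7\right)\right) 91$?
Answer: $\frac{63}{2} \approx 31.5$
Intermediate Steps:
$\left(\frac{-16 - -7}{-26} + 0 \left(-6 + 7\right)\right) 91 = \left(\left(-16 + 7\right) \left(- \frac{1}{26}\right) + 0 \cdot 1\right) 91 = \left(\left(-9\right) \left(- \frac{1}{26}\right) + 0\right) 91 = \left(\frac{9}{26} + 0\right) 91 = \frac{9}{26} \cdot 91 = \frac{63}{2}$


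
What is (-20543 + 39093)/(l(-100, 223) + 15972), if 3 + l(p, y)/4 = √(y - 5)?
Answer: 18503625/15919882 - 9275*√218/31839764 ≈ 1.1580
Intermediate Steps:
l(p, y) = -12 + 4*√(-5 + y) (l(p, y) = -12 + 4*√(y - 5) = -12 + 4*√(-5 + y))
(-20543 + 39093)/(l(-100, 223) + 15972) = (-20543 + 39093)/((-12 + 4*√(-5 + 223)) + 15972) = 18550/((-12 + 4*√218) + 15972) = 18550/(15960 + 4*√218)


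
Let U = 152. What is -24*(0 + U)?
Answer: -3648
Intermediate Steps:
-24*(0 + U) = -24*(0 + 152) = -24*152 = -3648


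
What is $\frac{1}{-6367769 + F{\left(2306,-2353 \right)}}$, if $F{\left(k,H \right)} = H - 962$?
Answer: $- \frac{1}{6371084} \approx -1.5696 \cdot 10^{-7}$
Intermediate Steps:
$F{\left(k,H \right)} = -962 + H$
$\frac{1}{-6367769 + F{\left(2306,-2353 \right)}} = \frac{1}{-6367769 - 3315} = \frac{1}{-6371084} = - \frac{1}{6371084}$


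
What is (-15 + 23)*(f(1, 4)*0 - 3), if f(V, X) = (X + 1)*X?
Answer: -24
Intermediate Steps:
f(V, X) = X*(1 + X) (f(V, X) = (1 + X)*X = X*(1 + X))
(-15 + 23)*(f(1, 4)*0 - 3) = (-15 + 23)*((4*(1 + 4))*0 - 3) = 8*((4*5)*0 - 3) = 8*(20*0 - 3) = 8*(0 - 3) = 8*(-3) = -24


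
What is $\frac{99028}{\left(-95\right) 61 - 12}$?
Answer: $- \frac{99028}{5807} \approx -17.053$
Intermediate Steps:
$\frac{99028}{\left(-95\right) 61 - 12} = \frac{99028}{-5795 - 12} = \frac{99028}{-5807} = 99028 \left(- \frac{1}{5807}\right) = - \frac{99028}{5807}$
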